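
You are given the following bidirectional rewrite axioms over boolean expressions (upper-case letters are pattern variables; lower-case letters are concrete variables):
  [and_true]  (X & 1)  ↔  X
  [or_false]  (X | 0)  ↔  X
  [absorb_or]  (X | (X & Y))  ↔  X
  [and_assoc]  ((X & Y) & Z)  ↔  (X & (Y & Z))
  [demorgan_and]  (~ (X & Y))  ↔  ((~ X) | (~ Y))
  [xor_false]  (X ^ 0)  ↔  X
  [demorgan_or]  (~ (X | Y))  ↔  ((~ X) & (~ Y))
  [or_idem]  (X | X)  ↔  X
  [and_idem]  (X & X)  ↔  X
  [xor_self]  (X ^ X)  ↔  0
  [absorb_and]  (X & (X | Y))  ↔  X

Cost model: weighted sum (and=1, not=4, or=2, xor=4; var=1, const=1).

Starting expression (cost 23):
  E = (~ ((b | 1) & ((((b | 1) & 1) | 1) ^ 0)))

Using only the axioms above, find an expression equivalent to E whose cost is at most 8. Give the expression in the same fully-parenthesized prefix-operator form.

1. [and_true →] ((b | 1) & 1)  →  (b | 1);  E = (~ ((b | 1) & (((b | 1) | 1) ^ 0)))
2. [xor_false →] (((b | 1) | 1) ^ 0)  →  ((b | 1) | 1);  E = (~ ((b | 1) & ((b | 1) | 1)))
3. [absorb_and →] ((b | 1) & ((b | 1) | 1))  →  (b | 1);  cost 8 ≤ 8, done

(~ (b | 1))   [cost 8]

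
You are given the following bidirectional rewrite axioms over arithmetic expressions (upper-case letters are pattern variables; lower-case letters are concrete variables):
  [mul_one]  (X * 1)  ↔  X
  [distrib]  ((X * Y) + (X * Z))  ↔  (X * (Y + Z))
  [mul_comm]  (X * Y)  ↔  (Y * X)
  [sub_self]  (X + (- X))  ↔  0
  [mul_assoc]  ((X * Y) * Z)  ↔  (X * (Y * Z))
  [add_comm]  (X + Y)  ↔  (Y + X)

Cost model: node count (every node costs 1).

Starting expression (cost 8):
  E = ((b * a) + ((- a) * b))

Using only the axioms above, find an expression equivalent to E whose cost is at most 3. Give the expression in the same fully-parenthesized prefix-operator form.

(b * 0)   [cost 3]

(1) ((- a) * b)  =[mul_comm →]=  (b * (- a))    ⊢ ((b * a) + (b * (- a)))
(2) ((b * a) + (b * (- a)))  =[distrib →]=  (b * (a + (- a)))
(3) (a + (- a))  =[sub_self →]=  0    ⊢ cost 3, within 3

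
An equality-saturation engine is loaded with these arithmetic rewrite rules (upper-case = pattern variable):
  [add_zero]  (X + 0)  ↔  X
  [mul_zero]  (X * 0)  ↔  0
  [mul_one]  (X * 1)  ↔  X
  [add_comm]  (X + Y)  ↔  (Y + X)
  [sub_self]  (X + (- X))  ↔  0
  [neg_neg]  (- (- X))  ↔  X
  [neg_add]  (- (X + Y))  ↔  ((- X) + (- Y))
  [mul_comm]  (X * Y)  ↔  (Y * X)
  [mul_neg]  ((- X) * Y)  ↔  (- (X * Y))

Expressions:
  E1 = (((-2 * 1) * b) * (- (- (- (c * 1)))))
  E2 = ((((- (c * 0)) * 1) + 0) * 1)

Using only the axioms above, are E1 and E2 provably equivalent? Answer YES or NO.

The axioms are sound identities: if E1 ↔* E2 then E1 and E2 evaluate identically under any assignment.
Under b=1, c=1: E1 evaluates to 2, E2 to 0. Distinct ⇒ no rewrite sequence connects them.

NO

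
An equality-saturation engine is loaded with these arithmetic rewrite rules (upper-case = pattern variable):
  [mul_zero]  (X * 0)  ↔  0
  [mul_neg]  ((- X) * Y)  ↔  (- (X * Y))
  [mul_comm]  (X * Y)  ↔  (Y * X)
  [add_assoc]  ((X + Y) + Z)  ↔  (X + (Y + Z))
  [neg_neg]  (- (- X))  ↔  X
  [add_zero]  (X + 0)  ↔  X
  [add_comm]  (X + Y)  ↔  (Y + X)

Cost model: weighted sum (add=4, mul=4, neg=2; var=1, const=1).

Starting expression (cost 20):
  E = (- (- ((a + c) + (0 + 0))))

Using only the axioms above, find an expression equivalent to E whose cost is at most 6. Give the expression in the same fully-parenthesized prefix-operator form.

step 1: add_zero (→) rewrites (0 + 0) into 0, now (- (- ((a + c) + 0)))
step 2: neg_neg (→) rewrites (- (- ((a + c) + 0))) into ((a + c) + 0)
step 3: add_zero (→) rewrites ((a + c) + 0) into (a + c), reaching cost 6 (bound 6)

(a + c)   [cost 6]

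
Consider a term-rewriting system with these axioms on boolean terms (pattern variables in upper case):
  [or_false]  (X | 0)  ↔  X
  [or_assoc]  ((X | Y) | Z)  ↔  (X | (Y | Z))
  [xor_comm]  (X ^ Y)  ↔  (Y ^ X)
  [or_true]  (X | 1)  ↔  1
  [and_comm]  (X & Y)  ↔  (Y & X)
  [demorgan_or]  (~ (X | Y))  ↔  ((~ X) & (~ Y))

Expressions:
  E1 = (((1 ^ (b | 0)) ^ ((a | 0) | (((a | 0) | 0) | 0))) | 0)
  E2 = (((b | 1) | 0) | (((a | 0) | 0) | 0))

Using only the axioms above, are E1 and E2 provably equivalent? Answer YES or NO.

All listed rules preserve value, hence provable equivalence implies equal values everywhere; look for a separating assignment.
a=0, b=1 gives E1 ↦ 0, E2 ↦ 1; values differ ⇒ not provably equivalent.

NO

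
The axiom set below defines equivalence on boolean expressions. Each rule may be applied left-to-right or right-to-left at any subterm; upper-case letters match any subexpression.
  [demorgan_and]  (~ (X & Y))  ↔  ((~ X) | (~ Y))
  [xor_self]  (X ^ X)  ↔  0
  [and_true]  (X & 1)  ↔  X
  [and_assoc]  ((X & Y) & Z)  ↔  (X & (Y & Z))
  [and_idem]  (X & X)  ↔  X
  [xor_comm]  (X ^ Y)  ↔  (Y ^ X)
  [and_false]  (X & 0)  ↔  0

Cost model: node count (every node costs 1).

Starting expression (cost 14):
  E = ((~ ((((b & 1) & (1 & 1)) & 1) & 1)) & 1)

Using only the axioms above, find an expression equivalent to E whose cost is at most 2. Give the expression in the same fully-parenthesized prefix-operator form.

(~ b)   [cost 2]

1. [and_true →] ((~ ((((b & 1) & (1 & 1)) & 1) & 1)) & 1)  →  (~ ((((b & 1) & (1 & 1)) & 1) & 1))
2. [and_assoc →] ((((b & 1) & (1 & 1)) & 1) & 1)  →  (((b & 1) & (1 & 1)) & (1 & 1));  E = (~ (((b & 1) & (1 & 1)) & (1 & 1)))
3. [and_true →] (1 & 1)  →  1;  E = (~ (((b & 1) & (1 & 1)) & 1))
4. [and_true →] (1 & 1)  →  1;  E = (~ (((b & 1) & 1) & 1))
5. [and_true →] (((b & 1) & 1) & 1)  →  ((b & 1) & 1);  E = (~ ((b & 1) & 1))
6. [and_true →] (b & 1)  →  b;  E = (~ (b & 1))
7. [and_true →] (b & 1)  →  b;  cost 2 ≤ 2, done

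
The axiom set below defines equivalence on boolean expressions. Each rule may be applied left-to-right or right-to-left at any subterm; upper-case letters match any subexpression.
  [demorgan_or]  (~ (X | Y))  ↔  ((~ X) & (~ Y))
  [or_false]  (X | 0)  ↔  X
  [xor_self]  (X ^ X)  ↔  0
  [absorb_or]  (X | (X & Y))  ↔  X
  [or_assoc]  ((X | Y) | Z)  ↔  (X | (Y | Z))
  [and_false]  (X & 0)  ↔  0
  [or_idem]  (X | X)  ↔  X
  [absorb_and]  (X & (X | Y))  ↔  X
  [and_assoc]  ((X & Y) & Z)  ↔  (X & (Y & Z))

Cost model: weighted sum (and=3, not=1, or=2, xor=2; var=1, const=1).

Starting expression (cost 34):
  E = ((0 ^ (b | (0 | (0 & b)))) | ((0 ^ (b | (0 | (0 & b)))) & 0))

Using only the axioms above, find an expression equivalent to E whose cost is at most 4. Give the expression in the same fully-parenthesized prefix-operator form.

step 1: absorb_or (→) rewrites ((0 ^ (b | (0 | (0 & b)))) | ((0 ^ (b | (0 | (0 & b)))) & 0)) into (0 ^ (b | (0 | (0 & b))))
step 2: absorb_or (→) rewrites (0 | (0 & b)) into 0, now (0 ^ (b | 0))
step 3: or_false (→) rewrites (b | 0) into b, reaching cost 4 (bound 4)

(0 ^ b)   [cost 4]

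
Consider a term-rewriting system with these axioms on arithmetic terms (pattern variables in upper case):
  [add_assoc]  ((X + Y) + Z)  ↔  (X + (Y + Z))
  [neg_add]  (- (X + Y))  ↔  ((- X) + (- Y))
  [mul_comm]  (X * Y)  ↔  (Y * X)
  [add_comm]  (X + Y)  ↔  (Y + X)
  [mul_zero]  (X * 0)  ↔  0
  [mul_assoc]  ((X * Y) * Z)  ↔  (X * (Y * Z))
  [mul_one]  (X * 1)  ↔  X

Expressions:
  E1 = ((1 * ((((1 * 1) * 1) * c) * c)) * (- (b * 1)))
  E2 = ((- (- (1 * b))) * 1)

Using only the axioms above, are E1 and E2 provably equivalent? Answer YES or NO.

NO

The axioms are sound identities: if E1 ↔* E2 then E1 and E2 evaluate identically under any assignment.
Under b=1, c=0: E1 evaluates to 0, E2 to 1. Distinct ⇒ no rewrite sequence connects them.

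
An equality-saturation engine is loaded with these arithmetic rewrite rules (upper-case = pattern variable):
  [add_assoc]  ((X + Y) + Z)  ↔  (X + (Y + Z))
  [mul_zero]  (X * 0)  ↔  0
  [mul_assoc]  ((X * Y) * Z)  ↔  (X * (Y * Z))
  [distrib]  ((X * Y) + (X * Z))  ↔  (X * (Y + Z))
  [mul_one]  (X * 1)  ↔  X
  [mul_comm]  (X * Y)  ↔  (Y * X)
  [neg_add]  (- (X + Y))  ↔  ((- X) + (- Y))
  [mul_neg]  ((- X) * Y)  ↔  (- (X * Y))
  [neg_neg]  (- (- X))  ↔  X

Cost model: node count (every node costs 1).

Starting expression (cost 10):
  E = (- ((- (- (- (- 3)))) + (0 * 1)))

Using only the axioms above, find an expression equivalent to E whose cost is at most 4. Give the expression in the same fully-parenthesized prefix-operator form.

(1) (0 * 1)  =[mul_one →]=  0    ⊢ (- ((- (- (- (- 3)))) + 0))
(2) (- (- 3))  =[neg_neg →]=  3    ⊢ (- ((- (- 3)) + 0))
(3) (- (- 3))  =[neg_neg →]=  3    ⊢ cost 4, within 4

(- (3 + 0))   [cost 4]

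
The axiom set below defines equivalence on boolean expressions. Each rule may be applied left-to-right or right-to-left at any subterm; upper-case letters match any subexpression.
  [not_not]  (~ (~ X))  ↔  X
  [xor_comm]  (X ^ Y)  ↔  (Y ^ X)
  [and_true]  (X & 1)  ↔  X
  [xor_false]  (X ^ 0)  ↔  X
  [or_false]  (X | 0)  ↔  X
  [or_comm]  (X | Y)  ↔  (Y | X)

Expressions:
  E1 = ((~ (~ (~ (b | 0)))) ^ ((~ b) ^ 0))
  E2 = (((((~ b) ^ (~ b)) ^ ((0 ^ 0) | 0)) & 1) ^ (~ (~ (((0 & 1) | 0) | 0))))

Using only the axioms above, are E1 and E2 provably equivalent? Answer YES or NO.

YES

(1) (~ (~ (b | 0)))  =[not_not →]=  (b | 0)    ⊢ ((~ (b | 0)) ^ ((~ b) ^ 0))
(2) (b | 0)  =[or_false →]=  b    ⊢ ((~ b) ^ ((~ b) ^ 0))
(3) ((~ b) ^ 0)  =[xor_false →]=  (~ b)    ⊢ ((~ b) ^ (~ b))
(4) ((~ b) ^ (~ b))  =[xor_false ←]=  (((~ b) ^ (~ b)) ^ 0)
(5) ((~ b) ^ (~ b))  =[xor_false ←]=  (((~ b) ^ (~ b)) ^ 0)    ⊢ ((((~ b) ^ (~ b)) ^ 0) ^ 0)
(6) 0  =[or_false ←]=  (0 | 0)    ⊢ ((((~ b) ^ (~ b)) ^ 0) ^ (0 | 0))
(7) (0 | 0)  =[not_not ←]=  (~ (~ (0 | 0)))    ⊢ ((((~ b) ^ (~ b)) ^ 0) ^ (~ (~ (0 | 0))))
(8) 0  =[xor_false ←]=  (0 ^ 0)    ⊢ ((((~ b) ^ (~ b)) ^ (0 ^ 0)) ^ (~ (~ (0 | 0))))
(9) (((~ b) ^ (~ b)) ^ (0 ^ 0))  =[and_true ←]=  ((((~ b) ^ (~ b)) ^ (0 ^ 0)) & 1)    ⊢ (((((~ b) ^ (~ b)) ^ (0 ^ 0)) & 1) ^ (~ (~ (0 | 0))))
(10) 0  =[and_true ←]=  (0 & 1)    ⊢ (((((~ b) ^ (~ b)) ^ (0 ^ 0)) & 1) ^ (~ (~ ((0 & 1) | 0))))
(11) (0 ^ 0)  =[or_false ←]=  ((0 ^ 0) | 0)    ⊢ (((((~ b) ^ (~ b)) ^ ((0 ^ 0) | 0)) & 1) ^ (~ (~ ((0 & 1) | 0))))
(12) (0 & 1)  =[or_false ←]=  ((0 & 1) | 0)    ⊢ E2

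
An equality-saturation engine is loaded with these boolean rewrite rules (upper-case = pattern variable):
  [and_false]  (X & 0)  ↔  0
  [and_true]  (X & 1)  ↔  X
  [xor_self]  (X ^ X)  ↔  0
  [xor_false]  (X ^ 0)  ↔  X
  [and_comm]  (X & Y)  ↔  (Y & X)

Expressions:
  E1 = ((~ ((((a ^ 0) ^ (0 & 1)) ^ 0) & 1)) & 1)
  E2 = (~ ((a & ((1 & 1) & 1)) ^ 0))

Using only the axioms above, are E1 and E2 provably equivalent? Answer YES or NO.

YES

step 1: and_true (→) rewrites ((~ ((((a ^ 0) ^ (0 & 1)) ^ 0) & 1)) & 1) into (~ ((((a ^ 0) ^ (0 & 1)) ^ 0) & 1))
step 2: xor_false (→) rewrites (((a ^ 0) ^ (0 & 1)) ^ 0) into ((a ^ 0) ^ (0 & 1)), now (~ (((a ^ 0) ^ (0 & 1)) & 1))
step 3: and_true (→) rewrites (0 & 1) into 0, now (~ (((a ^ 0) ^ 0) & 1))
step 4: xor_false (→) rewrites ((a ^ 0) ^ 0) into (a ^ 0), now (~ ((a ^ 0) & 1))
step 5: and_true (→) rewrites ((a ^ 0) & 1) into (a ^ 0), now (~ (a ^ 0))
step 6: and_true (←) rewrites a into (a & 1), now (~ ((a & 1) ^ 0))
step 7: and_true (←) rewrites 1 into (1 & 1), now (~ ((a & (1 & 1)) ^ 0))
step 8: and_true (←) rewrites (1 & 1) into ((1 & 1) & 1), which is E2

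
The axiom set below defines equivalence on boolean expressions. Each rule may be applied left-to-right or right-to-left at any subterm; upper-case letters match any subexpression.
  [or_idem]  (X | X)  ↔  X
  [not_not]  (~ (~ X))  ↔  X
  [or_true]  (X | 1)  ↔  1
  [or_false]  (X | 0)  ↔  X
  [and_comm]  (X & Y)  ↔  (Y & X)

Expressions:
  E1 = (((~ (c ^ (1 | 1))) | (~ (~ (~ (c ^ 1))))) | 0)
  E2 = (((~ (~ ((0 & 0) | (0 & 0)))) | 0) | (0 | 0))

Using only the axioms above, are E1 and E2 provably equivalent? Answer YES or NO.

NO

All listed rules preserve value, hence provable equivalence implies equal values everywhere; look for a separating assignment.
c=1 gives E1 ↦ 1, E2 ↦ 0; values differ ⇒ not provably equivalent.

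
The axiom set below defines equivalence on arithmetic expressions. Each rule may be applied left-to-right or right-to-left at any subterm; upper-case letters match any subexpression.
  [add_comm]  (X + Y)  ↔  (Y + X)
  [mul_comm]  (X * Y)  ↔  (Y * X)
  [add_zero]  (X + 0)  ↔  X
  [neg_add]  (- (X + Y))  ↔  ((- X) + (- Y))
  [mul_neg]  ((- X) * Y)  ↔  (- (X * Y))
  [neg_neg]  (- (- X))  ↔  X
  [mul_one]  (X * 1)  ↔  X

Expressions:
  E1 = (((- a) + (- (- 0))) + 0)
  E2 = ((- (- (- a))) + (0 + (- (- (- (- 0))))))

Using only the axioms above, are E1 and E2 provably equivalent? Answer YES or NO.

YES

(1) (- (- 0))  =[neg_neg →]=  0    ⊢ (((- a) + 0) + 0)
(2) (((- a) + 0) + 0)  =[add_zero →]=  ((- a) + 0)
(3) 0  =[add_zero ←]=  (0 + 0)    ⊢ ((- a) + (0 + 0))
(4) a  =[neg_neg ←]=  (- (- a))    ⊢ ((- (- (- a))) + (0 + 0))
(5) 0  =[neg_neg ←]=  (- (- 0))    ⊢ ((- (- (- a))) + (0 + (- (- 0))))
(6) 0  =[neg_neg ←]=  (- (- 0))    ⊢ E2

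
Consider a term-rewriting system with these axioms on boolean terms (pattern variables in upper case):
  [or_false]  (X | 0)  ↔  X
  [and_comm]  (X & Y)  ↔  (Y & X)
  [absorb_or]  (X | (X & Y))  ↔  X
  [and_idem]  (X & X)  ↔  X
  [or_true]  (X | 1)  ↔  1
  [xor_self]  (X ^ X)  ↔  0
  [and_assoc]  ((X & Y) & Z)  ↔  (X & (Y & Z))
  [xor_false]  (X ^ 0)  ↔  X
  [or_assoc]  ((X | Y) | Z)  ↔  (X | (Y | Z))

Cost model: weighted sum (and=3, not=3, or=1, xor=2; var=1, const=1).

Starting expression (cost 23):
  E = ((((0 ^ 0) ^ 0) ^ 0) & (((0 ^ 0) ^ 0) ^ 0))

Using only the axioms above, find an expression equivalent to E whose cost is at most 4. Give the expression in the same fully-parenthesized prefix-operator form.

(1) ((((0 ^ 0) ^ 0) ^ 0) & (((0 ^ 0) ^ 0) ^ 0))  =[and_idem →]=  (((0 ^ 0) ^ 0) ^ 0)
(2) (0 ^ 0)  =[xor_false →]=  0    ⊢ ((0 ^ 0) ^ 0)
(3) (0 ^ 0)  =[xor_false →]=  0    ⊢ cost 4, within 4

(0 ^ 0)   [cost 4]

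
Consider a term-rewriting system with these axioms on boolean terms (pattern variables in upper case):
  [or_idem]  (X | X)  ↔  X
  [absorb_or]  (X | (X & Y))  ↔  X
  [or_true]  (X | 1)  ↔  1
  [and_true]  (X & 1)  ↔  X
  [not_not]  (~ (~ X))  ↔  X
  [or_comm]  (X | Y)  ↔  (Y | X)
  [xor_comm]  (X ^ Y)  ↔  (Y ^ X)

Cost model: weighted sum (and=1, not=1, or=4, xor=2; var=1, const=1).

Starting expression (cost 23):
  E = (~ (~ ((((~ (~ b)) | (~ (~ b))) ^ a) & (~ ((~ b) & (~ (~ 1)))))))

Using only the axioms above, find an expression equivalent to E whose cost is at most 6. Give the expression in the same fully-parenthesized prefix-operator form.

((b ^ a) & b)   [cost 6]

1. [not_not →] (~ (~ ((((~ (~ b)) | (~ (~ b))) ^ a) & (~ ((~ b) & (~ (~ 1)))))))  →  ((((~ (~ b)) | (~ (~ b))) ^ a) & (~ ((~ b) & (~ (~ 1)))))
2. [not_not →] (~ (~ 1))  →  1;  E = ((((~ (~ b)) | (~ (~ b))) ^ a) & (~ ((~ b) & 1)))
3. [or_idem →] ((~ (~ b)) | (~ (~ b)))  →  (~ (~ b));  E = (((~ (~ b)) ^ a) & (~ ((~ b) & 1)))
4. [and_true →] ((~ b) & 1)  →  (~ b);  E = (((~ (~ b)) ^ a) & (~ (~ b)))
5. [not_not →] (~ (~ b))  →  b;  E = ((b ^ a) & (~ (~ b)))
6. [not_not →] (~ (~ b))  →  b;  cost 6 ≤ 6, done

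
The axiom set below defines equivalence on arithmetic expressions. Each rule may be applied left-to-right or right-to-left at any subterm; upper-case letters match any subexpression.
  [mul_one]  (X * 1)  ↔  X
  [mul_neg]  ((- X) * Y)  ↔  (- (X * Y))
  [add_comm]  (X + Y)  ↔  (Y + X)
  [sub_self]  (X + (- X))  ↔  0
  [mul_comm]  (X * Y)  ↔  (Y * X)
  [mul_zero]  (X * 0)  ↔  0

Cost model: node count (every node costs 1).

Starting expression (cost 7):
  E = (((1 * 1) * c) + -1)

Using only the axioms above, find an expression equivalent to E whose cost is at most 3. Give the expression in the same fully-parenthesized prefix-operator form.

1. [mul_one →] (1 * 1)  →  1;  E = ((1 * c) + -1)
2. [mul_comm →] (1 * c)  →  (c * 1);  E = ((c * 1) + -1)
3. [mul_one →] (c * 1)  →  c;  cost 3 ≤ 3, done

(c + -1)   [cost 3]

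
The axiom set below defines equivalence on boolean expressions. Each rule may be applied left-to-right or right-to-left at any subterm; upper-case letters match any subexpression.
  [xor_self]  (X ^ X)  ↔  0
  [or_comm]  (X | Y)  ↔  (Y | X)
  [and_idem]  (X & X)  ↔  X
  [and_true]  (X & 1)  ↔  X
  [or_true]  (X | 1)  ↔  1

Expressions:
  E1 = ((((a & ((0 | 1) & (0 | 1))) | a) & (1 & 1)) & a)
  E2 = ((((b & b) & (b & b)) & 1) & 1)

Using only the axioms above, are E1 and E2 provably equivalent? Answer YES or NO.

All listed rules preserve value, hence provable equivalence implies equal values everywhere; look for a separating assignment.
a=0, b=1 gives E1 ↦ 0, E2 ↦ 1; values differ ⇒ not provably equivalent.

NO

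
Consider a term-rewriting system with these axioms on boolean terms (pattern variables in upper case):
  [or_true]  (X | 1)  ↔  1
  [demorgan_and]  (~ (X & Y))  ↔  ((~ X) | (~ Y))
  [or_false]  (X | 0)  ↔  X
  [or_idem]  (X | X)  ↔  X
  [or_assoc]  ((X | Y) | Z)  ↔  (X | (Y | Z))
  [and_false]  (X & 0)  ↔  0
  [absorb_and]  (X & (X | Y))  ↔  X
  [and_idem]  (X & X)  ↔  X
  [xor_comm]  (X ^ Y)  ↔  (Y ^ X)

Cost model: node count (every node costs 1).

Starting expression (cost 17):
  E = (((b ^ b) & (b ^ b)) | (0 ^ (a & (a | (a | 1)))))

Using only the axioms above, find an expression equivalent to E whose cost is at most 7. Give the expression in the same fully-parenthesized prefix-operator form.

(1) (a | 1)  =[or_true →]=  1    ⊢ (((b ^ b) & (b ^ b)) | (0 ^ (a & (a | 1))))
(2) (a & (a | 1))  =[absorb_and →]=  a    ⊢ (((b ^ b) & (b ^ b)) | (0 ^ a))
(3) ((b ^ b) & (b ^ b))  =[and_idem →]=  (b ^ b)    ⊢ cost 7, within 7

((b ^ b) | (0 ^ a))   [cost 7]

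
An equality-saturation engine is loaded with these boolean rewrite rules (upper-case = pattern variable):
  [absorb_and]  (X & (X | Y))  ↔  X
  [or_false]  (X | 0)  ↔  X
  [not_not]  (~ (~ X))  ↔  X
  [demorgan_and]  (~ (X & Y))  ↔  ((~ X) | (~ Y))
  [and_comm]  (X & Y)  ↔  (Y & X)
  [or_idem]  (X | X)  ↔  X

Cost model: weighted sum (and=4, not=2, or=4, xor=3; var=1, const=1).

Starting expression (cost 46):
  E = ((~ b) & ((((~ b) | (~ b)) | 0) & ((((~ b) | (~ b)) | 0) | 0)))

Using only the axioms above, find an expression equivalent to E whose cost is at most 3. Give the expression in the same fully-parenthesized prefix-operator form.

1. [absorb_and →] ((((~ b) | (~ b)) | 0) & ((((~ b) | (~ b)) | 0) | 0))  →  (((~ b) | (~ b)) | 0);  E = ((~ b) & (((~ b) | (~ b)) | 0))
2. [or_idem →] ((~ b) | (~ b))  →  (~ b);  E = ((~ b) & ((~ b) | 0))
3. [absorb_and →] ((~ b) & ((~ b) | 0))  →  (~ b);  cost 3 ≤ 3, done

(~ b)   [cost 3]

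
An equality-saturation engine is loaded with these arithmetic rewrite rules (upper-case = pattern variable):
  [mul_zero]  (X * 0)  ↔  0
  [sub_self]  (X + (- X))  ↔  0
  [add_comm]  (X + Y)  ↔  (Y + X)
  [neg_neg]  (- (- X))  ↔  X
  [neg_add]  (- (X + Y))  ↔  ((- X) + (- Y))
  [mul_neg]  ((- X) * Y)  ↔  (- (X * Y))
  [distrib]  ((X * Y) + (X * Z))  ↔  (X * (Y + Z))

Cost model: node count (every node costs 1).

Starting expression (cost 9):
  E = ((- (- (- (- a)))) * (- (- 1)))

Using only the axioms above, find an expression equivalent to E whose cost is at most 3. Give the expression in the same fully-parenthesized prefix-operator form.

(a * 1)   [cost 3]

step 1: neg_neg (→) rewrites (- (- 1)) into 1, now ((- (- (- (- a)))) * 1)
step 2: neg_neg (→) rewrites (- (- a)) into a, now ((- (- a)) * 1)
step 3: neg_neg (→) rewrites (- (- a)) into a, reaching cost 3 (bound 3)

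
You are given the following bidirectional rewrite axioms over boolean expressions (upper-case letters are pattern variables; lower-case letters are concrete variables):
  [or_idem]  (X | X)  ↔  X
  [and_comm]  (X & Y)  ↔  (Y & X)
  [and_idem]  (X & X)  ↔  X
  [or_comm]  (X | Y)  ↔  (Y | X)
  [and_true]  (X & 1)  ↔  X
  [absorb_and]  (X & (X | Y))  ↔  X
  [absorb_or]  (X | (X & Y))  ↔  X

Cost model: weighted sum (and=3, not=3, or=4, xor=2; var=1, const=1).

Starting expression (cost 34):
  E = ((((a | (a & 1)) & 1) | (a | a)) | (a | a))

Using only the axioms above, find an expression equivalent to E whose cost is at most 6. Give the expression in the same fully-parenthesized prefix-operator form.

(a | a)   [cost 6]

1. [and_true →] (a & 1)  →  a;  E = ((((a | a) & 1) | (a | a)) | (a | a))
2. [and_true →] ((a | a) & 1)  →  (a | a);  E = (((a | a) | (a | a)) | (a | a))
3. [or_idem →] ((a | a) | (a | a))  →  (a | a);  E = ((a | a) | (a | a))
4. [or_idem →] ((a | a) | (a | a))  →  (a | a);  cost 6 ≤ 6, done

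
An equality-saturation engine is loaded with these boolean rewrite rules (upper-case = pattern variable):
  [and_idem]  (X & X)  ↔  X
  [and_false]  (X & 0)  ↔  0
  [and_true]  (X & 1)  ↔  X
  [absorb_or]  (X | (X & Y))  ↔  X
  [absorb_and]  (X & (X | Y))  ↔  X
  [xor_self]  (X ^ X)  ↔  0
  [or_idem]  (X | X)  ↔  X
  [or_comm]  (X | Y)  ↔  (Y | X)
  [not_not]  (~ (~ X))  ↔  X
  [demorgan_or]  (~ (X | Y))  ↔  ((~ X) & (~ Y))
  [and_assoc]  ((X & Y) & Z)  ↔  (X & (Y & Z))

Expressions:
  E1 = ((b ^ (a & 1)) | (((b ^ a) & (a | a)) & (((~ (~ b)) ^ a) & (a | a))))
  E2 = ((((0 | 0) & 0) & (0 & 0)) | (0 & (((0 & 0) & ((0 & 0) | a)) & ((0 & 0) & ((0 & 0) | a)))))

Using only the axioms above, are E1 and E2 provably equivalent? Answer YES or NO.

NO

The axioms are sound identities: if E1 ↔* E2 then E1 and E2 evaluate identically under any assignment.
Under a=0, b=1: E1 evaluates to 1, E2 to 0. Distinct ⇒ no rewrite sequence connects them.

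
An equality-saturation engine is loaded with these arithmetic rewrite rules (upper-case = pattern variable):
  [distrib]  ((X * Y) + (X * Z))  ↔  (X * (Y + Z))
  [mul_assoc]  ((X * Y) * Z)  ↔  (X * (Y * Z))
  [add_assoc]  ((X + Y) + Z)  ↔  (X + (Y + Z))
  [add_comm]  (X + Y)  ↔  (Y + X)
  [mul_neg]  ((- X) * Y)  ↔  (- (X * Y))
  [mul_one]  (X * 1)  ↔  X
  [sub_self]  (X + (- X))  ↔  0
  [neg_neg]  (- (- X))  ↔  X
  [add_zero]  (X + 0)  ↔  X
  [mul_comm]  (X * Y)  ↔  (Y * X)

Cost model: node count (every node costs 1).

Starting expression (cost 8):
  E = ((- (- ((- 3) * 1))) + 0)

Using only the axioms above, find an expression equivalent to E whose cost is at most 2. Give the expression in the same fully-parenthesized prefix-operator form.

(- 3)   [cost 2]

1. [add_zero →] ((- (- ((- 3) * 1))) + 0)  →  (- (- ((- 3) * 1)))
2. [mul_one →] ((- 3) * 1)  →  (- 3);  E = (- (- (- 3)))
3. [neg_neg →] (- (- (- 3)))  →  (- 3);  cost 2 ≤ 2, done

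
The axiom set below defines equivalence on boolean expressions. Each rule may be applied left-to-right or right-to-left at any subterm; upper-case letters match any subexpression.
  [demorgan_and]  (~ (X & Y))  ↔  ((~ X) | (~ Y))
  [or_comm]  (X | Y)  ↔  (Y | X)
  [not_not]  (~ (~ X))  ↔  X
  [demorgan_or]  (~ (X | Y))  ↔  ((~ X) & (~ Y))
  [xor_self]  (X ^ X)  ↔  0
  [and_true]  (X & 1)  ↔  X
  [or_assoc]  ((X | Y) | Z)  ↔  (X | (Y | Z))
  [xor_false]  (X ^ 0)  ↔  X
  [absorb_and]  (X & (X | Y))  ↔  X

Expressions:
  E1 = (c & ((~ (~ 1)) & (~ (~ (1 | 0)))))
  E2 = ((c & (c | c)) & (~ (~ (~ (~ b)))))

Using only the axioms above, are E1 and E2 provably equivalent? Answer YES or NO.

The axioms are sound identities: if E1 ↔* E2 then E1 and E2 evaluate identically under any assignment.
Under b=0, c=1: E1 evaluates to 1, E2 to 0. Distinct ⇒ no rewrite sequence connects them.

NO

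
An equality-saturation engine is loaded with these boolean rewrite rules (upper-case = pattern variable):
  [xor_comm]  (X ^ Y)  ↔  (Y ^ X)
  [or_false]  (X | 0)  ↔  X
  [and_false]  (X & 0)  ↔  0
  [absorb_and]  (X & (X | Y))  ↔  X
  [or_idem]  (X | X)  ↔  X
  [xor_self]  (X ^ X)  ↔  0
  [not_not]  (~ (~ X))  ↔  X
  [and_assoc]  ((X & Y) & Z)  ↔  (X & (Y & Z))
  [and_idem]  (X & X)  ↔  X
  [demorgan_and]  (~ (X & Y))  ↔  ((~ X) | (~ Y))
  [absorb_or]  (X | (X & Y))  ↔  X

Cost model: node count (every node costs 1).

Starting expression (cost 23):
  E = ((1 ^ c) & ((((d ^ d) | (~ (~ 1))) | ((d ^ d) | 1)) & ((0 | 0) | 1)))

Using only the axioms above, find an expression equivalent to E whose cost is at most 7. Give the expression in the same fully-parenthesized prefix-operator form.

((1 ^ c) & (0 | 1))   [cost 7]

step 1: not_not (→) rewrites (~ (~ 1)) into 1, now ((1 ^ c) & ((((d ^ d) | 1) | ((d ^ d) | 1)) & ((0 | 0) | 1)))
step 2: or_idem (→) rewrites (((d ^ d) | 1) | ((d ^ d) | 1)) into ((d ^ d) | 1), now ((1 ^ c) & (((d ^ d) | 1) & ((0 | 0) | 1)))
step 3: or_idem (→) rewrites (0 | 0) into 0, now ((1 ^ c) & (((d ^ d) | 1) & (0 | 1)))
step 4: xor_self (→) rewrites (d ^ d) into 0, now ((1 ^ c) & ((0 | 1) & (0 | 1)))
step 5: and_idem (→) rewrites ((0 | 1) & (0 | 1)) into (0 | 1), reaching cost 7 (bound 7)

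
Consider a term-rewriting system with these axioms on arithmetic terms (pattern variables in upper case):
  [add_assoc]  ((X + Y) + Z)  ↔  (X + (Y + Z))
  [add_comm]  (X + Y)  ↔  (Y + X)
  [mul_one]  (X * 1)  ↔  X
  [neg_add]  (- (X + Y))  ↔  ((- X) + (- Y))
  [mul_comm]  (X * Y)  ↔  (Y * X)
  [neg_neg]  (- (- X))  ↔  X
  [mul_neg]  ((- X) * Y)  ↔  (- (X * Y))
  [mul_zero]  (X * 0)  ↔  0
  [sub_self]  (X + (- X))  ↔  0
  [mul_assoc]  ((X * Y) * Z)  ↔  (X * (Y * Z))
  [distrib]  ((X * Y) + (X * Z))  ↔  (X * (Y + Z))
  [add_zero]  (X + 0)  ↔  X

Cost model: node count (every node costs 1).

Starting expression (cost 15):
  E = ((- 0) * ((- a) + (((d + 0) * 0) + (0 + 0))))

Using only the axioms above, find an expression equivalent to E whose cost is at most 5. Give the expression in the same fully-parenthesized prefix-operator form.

1. [add_zero →] (d + 0)  →  d;  E = ((- 0) * ((- a) + ((d * 0) + (0 + 0))))
2. [add_comm →] ((d * 0) + (0 + 0))  →  ((0 + 0) + (d * 0));  E = ((- 0) * ((- a) + ((0 + 0) + (d * 0))))
3. [mul_zero →] (d * 0)  →  0;  E = ((- 0) * ((- a) + ((0 + 0) + 0)))
4. [add_zero →] (0 + 0)  →  0;  E = ((- 0) * ((- a) + (0 + 0)))
5. [add_zero →] (0 + 0)  →  0;  E = ((- 0) * ((- a) + 0))
6. [add_zero →] ((- a) + 0)  →  (- a);  cost 5 ≤ 5, done

((- 0) * (- a))   [cost 5]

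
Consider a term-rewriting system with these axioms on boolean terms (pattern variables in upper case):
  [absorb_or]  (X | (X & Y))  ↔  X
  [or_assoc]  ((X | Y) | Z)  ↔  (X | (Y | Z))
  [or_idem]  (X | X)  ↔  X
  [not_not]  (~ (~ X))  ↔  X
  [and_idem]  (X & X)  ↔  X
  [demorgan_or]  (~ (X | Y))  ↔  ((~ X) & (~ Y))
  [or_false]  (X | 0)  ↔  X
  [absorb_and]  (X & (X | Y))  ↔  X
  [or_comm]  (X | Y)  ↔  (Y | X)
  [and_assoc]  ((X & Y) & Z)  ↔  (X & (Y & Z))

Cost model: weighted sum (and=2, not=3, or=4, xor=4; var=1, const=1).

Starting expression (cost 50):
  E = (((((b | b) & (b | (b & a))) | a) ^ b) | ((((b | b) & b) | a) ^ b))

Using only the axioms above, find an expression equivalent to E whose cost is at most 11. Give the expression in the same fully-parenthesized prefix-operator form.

((b | a) ^ b)   [cost 11]

step 1: absorb_or (→) rewrites (b | (b & a)) into b, now (((((b | b) & b) | a) ^ b) | ((((b | b) & b) | a) ^ b))
step 2: or_idem (→) rewrites (((((b | b) & b) | a) ^ b) | ((((b | b) & b) | a) ^ b)) into ((((b | b) & b) | a) ^ b)
step 3: or_idem (→) rewrites (b | b) into b, now (((b & b) | a) ^ b)
step 4: and_idem (→) rewrites (b & b) into b, reaching cost 11 (bound 11)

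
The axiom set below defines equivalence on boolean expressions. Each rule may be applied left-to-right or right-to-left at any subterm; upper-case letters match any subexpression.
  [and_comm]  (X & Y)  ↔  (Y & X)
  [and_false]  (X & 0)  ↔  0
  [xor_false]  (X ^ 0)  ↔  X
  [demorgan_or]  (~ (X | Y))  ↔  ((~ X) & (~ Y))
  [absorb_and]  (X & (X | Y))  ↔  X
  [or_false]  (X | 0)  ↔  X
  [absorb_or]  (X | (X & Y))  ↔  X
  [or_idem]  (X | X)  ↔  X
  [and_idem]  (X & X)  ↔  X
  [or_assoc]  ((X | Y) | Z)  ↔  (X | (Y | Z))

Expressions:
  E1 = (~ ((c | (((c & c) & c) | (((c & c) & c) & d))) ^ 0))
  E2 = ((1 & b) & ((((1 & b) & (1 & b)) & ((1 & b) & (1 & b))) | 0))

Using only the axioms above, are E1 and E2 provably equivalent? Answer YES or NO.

Every axiom is a valid identity, so a rewrite proof would force E1 and E2 to agree under every assignment.
At b=0, c=0, d=0: E1 = 1 but E2 = 0; they differ, so no derivation exists.

NO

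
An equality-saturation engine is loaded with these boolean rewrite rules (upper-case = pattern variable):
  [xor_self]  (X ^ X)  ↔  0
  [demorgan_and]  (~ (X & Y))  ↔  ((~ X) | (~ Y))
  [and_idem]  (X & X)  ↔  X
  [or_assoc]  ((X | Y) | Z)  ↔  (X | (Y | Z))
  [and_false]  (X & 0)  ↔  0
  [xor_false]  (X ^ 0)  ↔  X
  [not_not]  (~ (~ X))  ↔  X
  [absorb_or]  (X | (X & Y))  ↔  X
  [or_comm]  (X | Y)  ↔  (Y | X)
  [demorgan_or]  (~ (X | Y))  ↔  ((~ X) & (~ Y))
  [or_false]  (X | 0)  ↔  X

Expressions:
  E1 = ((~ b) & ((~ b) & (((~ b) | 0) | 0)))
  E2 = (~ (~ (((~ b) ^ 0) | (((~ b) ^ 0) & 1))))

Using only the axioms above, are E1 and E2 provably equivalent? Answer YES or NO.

step 1: or_false (→) rewrites ((~ b) | 0) into (~ b), now ((~ b) & ((~ b) & ((~ b) | 0)))
step 2: or_false (→) rewrites ((~ b) | 0) into (~ b), now ((~ b) & ((~ b) & (~ b)))
step 3: and_idem (→) rewrites ((~ b) & (~ b)) into (~ b), now ((~ b) & (~ b))
step 4: and_idem (→) rewrites ((~ b) & (~ b)) into (~ b)
step 5: not_not (←) rewrites (~ b) into (~ (~ (~ b)))
step 6: xor_false (←) rewrites (~ b) into ((~ b) ^ 0), now (~ (~ ((~ b) ^ 0)))
step 7: absorb_or (←) rewrites ((~ b) ^ 0) into (((~ b) ^ 0) | (((~ b) ^ 0) & 1)), which is E2

YES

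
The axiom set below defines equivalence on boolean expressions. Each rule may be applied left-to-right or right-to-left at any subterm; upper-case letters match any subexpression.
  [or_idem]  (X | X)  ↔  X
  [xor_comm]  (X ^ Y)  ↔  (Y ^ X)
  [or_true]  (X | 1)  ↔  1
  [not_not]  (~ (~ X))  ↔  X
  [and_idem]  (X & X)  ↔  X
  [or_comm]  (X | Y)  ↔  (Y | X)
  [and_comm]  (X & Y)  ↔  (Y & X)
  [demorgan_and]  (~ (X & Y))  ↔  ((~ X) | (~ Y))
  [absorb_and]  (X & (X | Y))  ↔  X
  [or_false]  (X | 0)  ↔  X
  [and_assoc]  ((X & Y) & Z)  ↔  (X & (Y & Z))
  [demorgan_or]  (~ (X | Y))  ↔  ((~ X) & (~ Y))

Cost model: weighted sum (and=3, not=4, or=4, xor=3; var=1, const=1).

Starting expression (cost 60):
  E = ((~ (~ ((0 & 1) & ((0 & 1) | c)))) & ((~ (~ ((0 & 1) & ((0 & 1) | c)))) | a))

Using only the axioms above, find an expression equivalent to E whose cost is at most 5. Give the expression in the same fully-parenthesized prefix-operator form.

(0 & 1)   [cost 5]

(1) ((~ (~ ((0 & 1) & ((0 & 1) | c)))) & ((~ (~ ((0 & 1) & ((0 & 1) | c)))) | a))  =[absorb_and →]=  (~ (~ ((0 & 1) & ((0 & 1) | c))))
(2) ((0 & 1) & ((0 & 1) | c))  =[absorb_and →]=  (0 & 1)    ⊢ (~ (~ (0 & 1)))
(3) (~ (~ (0 & 1)))  =[not_not →]=  (0 & 1)    ⊢ cost 5, within 5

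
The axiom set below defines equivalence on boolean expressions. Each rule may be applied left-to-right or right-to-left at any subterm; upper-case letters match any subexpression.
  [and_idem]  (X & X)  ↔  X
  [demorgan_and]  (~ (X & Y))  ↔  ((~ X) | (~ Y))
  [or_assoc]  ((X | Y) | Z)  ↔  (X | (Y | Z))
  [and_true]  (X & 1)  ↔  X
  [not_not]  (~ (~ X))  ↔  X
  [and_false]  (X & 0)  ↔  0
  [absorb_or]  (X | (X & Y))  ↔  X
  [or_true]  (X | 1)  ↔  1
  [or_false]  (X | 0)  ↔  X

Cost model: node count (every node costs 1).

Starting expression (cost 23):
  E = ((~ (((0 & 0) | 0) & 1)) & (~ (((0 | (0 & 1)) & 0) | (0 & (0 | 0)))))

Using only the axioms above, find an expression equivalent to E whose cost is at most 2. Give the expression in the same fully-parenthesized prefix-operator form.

(~ 0)   [cost 2]

step 1: and_true (→) rewrites (0 & 1) into 0, now ((~ (((0 & 0) | 0) & 1)) & (~ (((0 | 0) & 0) | (0 & (0 | 0)))))
step 2: or_false (→) rewrites (0 | 0) into 0, now ((~ (((0 & 0) | 0) & 1)) & (~ ((0 & 0) | (0 & (0 | 0)))))
step 3: or_false (→) rewrites (0 | 0) into 0, now ((~ (((0 & 0) | 0) & 1)) & (~ ((0 & 0) | (0 & 0))))
step 4: and_true (→) rewrites (((0 & 0) | 0) & 1) into ((0 & 0) | 0), now ((~ ((0 & 0) | 0)) & (~ ((0 & 0) | (0 & 0))))
step 5: and_idem (→) rewrites (0 & 0) into 0, now ((~ ((0 & 0) | 0)) & (~ ((0 & 0) | 0)))
step 6: and_idem (→) rewrites ((~ ((0 & 0) | 0)) & (~ ((0 & 0) | 0))) into (~ ((0 & 0) | 0))
step 7: and_idem (→) rewrites (0 & 0) into 0, now (~ (0 | 0))
step 8: or_false (→) rewrites (0 | 0) into 0, reaching cost 2 (bound 2)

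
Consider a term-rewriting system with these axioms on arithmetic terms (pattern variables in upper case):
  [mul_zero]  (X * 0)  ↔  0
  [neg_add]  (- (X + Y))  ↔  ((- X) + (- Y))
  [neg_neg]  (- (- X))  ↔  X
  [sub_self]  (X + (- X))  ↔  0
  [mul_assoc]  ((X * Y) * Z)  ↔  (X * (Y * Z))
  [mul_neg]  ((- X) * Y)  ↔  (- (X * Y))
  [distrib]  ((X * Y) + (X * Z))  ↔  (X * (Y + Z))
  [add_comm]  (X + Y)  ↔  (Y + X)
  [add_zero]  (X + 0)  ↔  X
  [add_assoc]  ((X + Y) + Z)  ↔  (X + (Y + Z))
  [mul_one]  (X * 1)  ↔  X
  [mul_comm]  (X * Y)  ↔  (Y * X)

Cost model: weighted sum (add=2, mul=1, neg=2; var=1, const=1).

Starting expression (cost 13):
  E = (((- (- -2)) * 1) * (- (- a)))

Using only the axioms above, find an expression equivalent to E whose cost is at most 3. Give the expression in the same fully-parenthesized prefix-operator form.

step 1: mul_one (→) rewrites ((- (- -2)) * 1) into (- (- -2)), now ((- (- -2)) * (- (- a)))
step 2: neg_neg (→) rewrites (- (- a)) into a, now ((- (- -2)) * a)
step 3: neg_neg (→) rewrites (- (- -2)) into -2, reaching cost 3 (bound 3)

(-2 * a)   [cost 3]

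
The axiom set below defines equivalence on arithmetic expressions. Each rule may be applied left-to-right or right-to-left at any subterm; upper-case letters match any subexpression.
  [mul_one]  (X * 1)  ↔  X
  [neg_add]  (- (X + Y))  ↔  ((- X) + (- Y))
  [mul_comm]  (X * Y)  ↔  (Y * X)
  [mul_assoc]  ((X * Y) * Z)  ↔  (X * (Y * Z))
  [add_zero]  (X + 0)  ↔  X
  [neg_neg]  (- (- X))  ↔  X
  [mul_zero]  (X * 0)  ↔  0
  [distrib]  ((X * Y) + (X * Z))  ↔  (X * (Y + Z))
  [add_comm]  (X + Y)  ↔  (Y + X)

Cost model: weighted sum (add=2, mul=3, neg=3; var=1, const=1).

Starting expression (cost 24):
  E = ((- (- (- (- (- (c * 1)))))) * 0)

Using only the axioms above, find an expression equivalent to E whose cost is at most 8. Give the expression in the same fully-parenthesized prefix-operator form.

((- c) * 0)   [cost 8]

1. [mul_one →] (c * 1)  →  c;  E = ((- (- (- (- (- c))))) * 0)
2. [neg_neg →] (- (- c))  →  c;  E = ((- (- (- c))) * 0)
3. [neg_neg →] (- (- c))  →  c;  cost 8 ≤ 8, done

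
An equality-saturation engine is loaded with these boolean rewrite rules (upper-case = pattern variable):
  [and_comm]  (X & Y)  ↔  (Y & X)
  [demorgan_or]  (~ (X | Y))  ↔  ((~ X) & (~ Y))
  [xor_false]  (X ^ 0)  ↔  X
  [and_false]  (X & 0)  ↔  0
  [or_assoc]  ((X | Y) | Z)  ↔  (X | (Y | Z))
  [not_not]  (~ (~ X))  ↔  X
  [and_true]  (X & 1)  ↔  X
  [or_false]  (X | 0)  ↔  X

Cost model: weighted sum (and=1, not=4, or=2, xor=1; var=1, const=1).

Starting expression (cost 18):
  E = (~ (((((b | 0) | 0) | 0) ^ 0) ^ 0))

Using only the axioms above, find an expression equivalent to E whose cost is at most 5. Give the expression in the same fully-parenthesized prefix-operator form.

1. [xor_false →] (((((b | 0) | 0) | 0) ^ 0) ^ 0)  →  ((((b | 0) | 0) | 0) ^ 0);  E = (~ ((((b | 0) | 0) | 0) ^ 0))
2. [or_false →] (((b | 0) | 0) | 0)  →  ((b | 0) | 0);  E = (~ (((b | 0) | 0) ^ 0))
3. [or_false →] (b | 0)  →  b;  E = (~ ((b | 0) ^ 0))
4. [or_false →] (b | 0)  →  b;  E = (~ (b ^ 0))
5. [xor_false →] (b ^ 0)  →  b;  cost 5 ≤ 5, done

(~ b)   [cost 5]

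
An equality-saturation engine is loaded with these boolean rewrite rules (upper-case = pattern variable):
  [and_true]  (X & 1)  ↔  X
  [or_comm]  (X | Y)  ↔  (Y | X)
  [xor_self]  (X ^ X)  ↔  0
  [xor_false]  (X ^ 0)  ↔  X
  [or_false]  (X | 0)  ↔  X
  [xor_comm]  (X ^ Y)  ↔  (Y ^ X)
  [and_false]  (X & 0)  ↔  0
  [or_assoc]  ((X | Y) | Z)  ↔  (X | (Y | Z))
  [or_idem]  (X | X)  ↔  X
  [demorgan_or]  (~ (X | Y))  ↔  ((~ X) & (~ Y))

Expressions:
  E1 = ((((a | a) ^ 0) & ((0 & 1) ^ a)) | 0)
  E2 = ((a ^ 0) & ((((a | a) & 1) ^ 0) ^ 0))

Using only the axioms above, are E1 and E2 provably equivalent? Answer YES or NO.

(1) ((((a | a) ^ 0) & ((0 & 1) ^ a)) | 0)  =[or_false →]=  (((a | a) ^ 0) & ((0 & 1) ^ a))
(2) (0 & 1)  =[and_true →]=  0    ⊢ (((a | a) ^ 0) & (0 ^ a))
(3) (0 ^ a)  =[xor_comm →]=  (a ^ 0)    ⊢ (((a | a) ^ 0) & (a ^ 0))
(4) (a | a)  =[or_idem →]=  a    ⊢ ((a ^ 0) & (a ^ 0))
(5) (a ^ 0)  =[xor_false ←]=  ((a ^ 0) ^ 0)    ⊢ ((a ^ 0) & ((a ^ 0) ^ 0))
(6) a  =[or_idem ←]=  (a | a)    ⊢ ((a ^ 0) & (((a | a) ^ 0) ^ 0))
(7) (a | a)  =[and_true ←]=  ((a | a) & 1)    ⊢ E2

YES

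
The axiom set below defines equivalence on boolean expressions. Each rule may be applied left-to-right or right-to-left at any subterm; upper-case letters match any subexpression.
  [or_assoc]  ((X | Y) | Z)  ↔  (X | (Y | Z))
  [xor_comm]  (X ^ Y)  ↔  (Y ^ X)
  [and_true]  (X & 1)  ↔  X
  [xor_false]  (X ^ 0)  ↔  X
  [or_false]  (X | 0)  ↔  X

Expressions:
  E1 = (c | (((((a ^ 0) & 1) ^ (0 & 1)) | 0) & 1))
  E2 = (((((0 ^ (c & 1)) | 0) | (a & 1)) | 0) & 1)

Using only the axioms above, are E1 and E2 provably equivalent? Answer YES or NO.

step 1: or_false (→) rewrites ((((a ^ 0) & 1) ^ (0 & 1)) | 0) into (((a ^ 0) & 1) ^ (0 & 1)), now (c | ((((a ^ 0) & 1) ^ (0 & 1)) & 1))
step 2: xor_false (→) rewrites (a ^ 0) into a, now (c | (((a & 1) ^ (0 & 1)) & 1))
step 3: and_true (→) rewrites (0 & 1) into 0, now (c | (((a & 1) ^ 0) & 1))
step 4: and_true (→) rewrites (a & 1) into a, now (c | ((a ^ 0) & 1))
step 5: and_true (→) rewrites ((a ^ 0) & 1) into (a ^ 0), now (c | (a ^ 0))
step 6: xor_false (→) rewrites (a ^ 0) into a, now (c | a)
step 7: xor_false (←) rewrites c into (c ^ 0), now ((c ^ 0) | a)
step 8: and_true (←) rewrites c into (c & 1), now (((c & 1) ^ 0) | a)
step 9: or_false (←) rewrites ((c & 1) ^ 0) into (((c & 1) ^ 0) | 0), now ((((c & 1) ^ 0) | 0) | a)
step 10: and_true (←) rewrites ((((c & 1) ^ 0) | 0) | a) into (((((c & 1) ^ 0) | 0) | a) & 1)
step 11: and_true (←) rewrites a into (a & 1), now (((((c & 1) ^ 0) | 0) | (a & 1)) & 1)
step 12: xor_comm (→) rewrites ((c & 1) ^ 0) into (0 ^ (c & 1)), now ((((0 ^ (c & 1)) | 0) | (a & 1)) & 1)
step 13: or_false (←) rewrites (((0 ^ (c & 1)) | 0) | (a & 1)) into ((((0 ^ (c & 1)) | 0) | (a & 1)) | 0), which is E2

YES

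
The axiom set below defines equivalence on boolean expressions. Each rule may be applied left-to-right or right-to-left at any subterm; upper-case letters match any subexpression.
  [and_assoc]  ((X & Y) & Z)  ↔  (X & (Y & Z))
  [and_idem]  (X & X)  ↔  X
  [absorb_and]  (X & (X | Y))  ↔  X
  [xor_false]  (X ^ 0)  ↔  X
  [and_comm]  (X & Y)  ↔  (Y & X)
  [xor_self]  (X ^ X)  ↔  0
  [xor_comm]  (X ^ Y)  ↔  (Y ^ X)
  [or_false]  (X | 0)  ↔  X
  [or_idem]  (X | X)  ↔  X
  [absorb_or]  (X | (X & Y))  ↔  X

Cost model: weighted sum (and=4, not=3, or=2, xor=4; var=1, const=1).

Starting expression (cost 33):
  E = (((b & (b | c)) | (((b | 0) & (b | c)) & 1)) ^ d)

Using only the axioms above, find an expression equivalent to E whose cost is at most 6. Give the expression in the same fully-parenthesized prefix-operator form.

1. [or_false →] (b | 0)  →  b;  E = (((b & (b | c)) | ((b & (b | c)) & 1)) ^ d)
2. [absorb_or →] ((b & (b | c)) | ((b & (b | c)) & 1))  →  (b & (b | c));  E = ((b & (b | c)) ^ d)
3. [absorb_and →] (b & (b | c))  →  b;  cost 6 ≤ 6, done

(b ^ d)   [cost 6]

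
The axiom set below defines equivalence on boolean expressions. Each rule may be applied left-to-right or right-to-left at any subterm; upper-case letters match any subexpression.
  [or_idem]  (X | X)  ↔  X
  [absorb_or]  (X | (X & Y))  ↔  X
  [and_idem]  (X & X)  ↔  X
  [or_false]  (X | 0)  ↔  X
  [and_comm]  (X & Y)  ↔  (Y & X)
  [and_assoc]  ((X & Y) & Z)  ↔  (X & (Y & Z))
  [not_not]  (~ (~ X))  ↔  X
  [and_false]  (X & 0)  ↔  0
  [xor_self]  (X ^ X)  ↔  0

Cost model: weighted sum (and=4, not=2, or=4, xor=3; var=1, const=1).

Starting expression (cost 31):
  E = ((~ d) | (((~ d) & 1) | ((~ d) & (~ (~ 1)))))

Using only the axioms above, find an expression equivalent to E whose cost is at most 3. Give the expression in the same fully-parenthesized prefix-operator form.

1. [not_not →] (~ (~ 1))  →  1;  E = ((~ d) | (((~ d) & 1) | ((~ d) & 1)))
2. [or_idem →] (((~ d) & 1) | ((~ d) & 1))  →  ((~ d) & 1);  E = ((~ d) | ((~ d) & 1))
3. [absorb_or →] ((~ d) | ((~ d) & 1))  →  (~ d);  cost 3 ≤ 3, done

(~ d)   [cost 3]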